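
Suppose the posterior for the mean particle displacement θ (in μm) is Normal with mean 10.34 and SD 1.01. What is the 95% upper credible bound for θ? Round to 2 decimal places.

12.00

Need U with P(θ ≤ U) = 0.95: U = 10.34 + z_{0.05}·1.01.
z = 1.645; U = 10.34 + 1.645 × 1.01 = 12.00.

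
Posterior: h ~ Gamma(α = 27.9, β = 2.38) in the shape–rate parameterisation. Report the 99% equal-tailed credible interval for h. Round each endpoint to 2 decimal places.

[6.79, 18.22]

Posterior: Gamma(shape 27.9, rate 2.38).
Equal-tailed 99% interval: Gamma(27.9, 2.38) quantiles at 0.005 and 0.995.
Posterior mean ≈ 11.72, SD ≈ 2.22; a Normal approximation gives roughly [6.01, 17.44].
Exact: lower = 6.79; upper = 18.22.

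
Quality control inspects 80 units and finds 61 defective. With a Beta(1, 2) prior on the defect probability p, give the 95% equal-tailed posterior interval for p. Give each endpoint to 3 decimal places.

[0.649, 0.834]

Posterior: Beta(1+61, 2+19) = Beta(62, 21).
Equal-tailed 95% interval: the 0.025 and 0.975 quantiles of Beta(62, 21).
Posterior mean ≈ 0.747, SD ≈ 0.047; a Normal approximation gives roughly [0.654, 0.840].
Exact: F⁻¹(0.025) = 0.649; F⁻¹(0.975) = 0.834.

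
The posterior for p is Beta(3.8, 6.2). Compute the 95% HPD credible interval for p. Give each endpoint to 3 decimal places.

[0.109, 0.663]

The posterior is unimodal and skewed, so the HPD interval has equal density at both endpoints and is the shortest 95% interval.
Solving f(0.109) = f(0.663) with F(0.663) − F(0.109) = 0.95 gives [0.109, 0.663].
For comparison, the equal-tailed interval is [0.123, 0.682]; the HPD is narrower and shifted toward the mode.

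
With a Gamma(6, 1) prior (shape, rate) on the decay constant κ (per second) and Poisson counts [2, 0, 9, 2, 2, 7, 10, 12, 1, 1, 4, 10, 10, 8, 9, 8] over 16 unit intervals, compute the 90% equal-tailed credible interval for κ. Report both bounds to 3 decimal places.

Posterior: Gamma(6+95, 1+16) = Gamma(101, 17) (shape, rate).
Equal-tailed 90% interval: Gamma(101, 17) quantiles at 0.05 and 0.95.
Posterior mean ≈ 5.941, SD ≈ 0.591; a Normal approximation gives roughly [4.969, 6.914].
Exact: lower = 5.003; upper = 6.946.

[5.003, 6.946]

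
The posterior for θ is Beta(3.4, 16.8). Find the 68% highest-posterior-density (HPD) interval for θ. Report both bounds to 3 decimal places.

The posterior is unimodal and skewed, so the HPD interval has equal density at both endpoints and is the shortest 68% interval.
Solving f(0.068) = f(0.221) with F(0.221) − F(0.068) = 0.68 gives [0.068, 0.221].
For comparison, the equal-tailed interval is [0.088, 0.249]; the HPD is narrower and shifted toward the mode.

[0.068, 0.221]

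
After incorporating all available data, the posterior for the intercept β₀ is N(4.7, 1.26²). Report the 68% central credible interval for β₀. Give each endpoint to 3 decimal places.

[3.447, 5.953]

The posterior is symmetric, so the 68% equal-tailed interval is β₀ = 4.7 ± z·1.26 with z = 0.994.
Half-width: 0.994 × 1.26 = 1.253.
4.7 − 1.253 = 3.447; 4.7 + 1.253 = 5.953.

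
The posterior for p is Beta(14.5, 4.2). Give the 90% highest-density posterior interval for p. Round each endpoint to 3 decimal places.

The posterior is unimodal and skewed, so the HPD interval has equal density at both endpoints and is the shortest 90% interval.
Solving f(0.629) = f(0.928) with F(0.928) − F(0.629) = 0.90 gives [0.629, 0.928].
For comparison, the equal-tailed interval is [0.605, 0.912]; the HPD is narrower and shifted toward the mode.

[0.629, 0.928]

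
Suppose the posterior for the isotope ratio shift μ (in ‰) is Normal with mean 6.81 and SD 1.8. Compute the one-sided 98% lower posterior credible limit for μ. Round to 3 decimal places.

3.113

Need L with P(μ ≥ L) = 0.98: L = 6.81 − z_{0.02}·1.8.
z = 2.054; L = 6.81 − 2.054 × 1.8 = 3.113.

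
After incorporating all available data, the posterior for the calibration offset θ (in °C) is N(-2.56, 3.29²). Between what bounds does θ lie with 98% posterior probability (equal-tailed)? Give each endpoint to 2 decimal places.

The posterior is symmetric, so the 98% equal-tailed interval is θ = -2.56 ± z·3.29 with z = 2.326.
Half-width: 2.326 × 3.29 = 7.65.
-2.56 − 7.65 = -10.21; -2.56 + 7.65 = 5.09.

[-10.21, 5.09]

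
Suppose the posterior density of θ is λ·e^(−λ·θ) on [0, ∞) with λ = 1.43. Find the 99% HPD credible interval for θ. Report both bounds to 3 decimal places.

The exponential density is strictly decreasing on [0, ∞), so the HPD interval is anchored at 0: [0, q] with P(θ ≤ q) = 0.99.
q = −ln(1 − 0.99) / 1.43 = 4.6052 / 1.43 = 3.220.

[0.000, 3.220]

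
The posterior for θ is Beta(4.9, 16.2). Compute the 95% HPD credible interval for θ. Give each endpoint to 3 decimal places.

[0.070, 0.409]

The posterior is unimodal and skewed, so the HPD interval has equal density at both endpoints and is the shortest 95% interval.
Solving f(0.070) = f(0.409) with F(0.409) − F(0.070) = 0.95 gives [0.070, 0.409].
For comparison, the equal-tailed interval is [0.083, 0.429]; the HPD is narrower and shifted toward the mode.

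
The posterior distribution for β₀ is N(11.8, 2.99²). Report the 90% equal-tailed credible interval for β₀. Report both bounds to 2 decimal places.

The posterior is symmetric, so the 90% equal-tailed interval is β₀ = 11.8 ± z·2.99 with z = 1.645.
Half-width: 1.645 × 2.99 = 4.92.
11.8 − 4.92 = 6.88; 11.8 + 4.92 = 16.72.

[6.88, 16.72]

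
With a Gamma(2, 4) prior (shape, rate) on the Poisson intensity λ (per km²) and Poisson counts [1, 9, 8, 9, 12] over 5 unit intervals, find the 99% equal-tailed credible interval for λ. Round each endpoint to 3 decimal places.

Posterior: Gamma(2+39, 4+5) = Gamma(41, 9) (shape, rate).
Equal-tailed 99% interval: Gamma(41, 9) quantiles at 0.005 and 0.995.
Posterior mean ≈ 4.556, SD ≈ 0.711; a Normal approximation gives roughly [2.723, 6.388].
Exact: lower = 2.932; upper = 6.596.

[2.932, 6.596]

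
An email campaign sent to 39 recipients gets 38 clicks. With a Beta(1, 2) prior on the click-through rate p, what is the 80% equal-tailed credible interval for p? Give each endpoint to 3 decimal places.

Posterior: Beta(1+38, 2+1) = Beta(39, 3).
Equal-tailed 80% interval: the 0.1 and 0.9 quantiles of Beta(39, 3).
Posterior mean ≈ 0.929, SD ≈ 0.039; a Normal approximation gives roughly [0.878, 0.979].
Exact: F⁻¹(0.1) = 0.875; F⁻¹(0.9) = 0.973.

[0.875, 0.973]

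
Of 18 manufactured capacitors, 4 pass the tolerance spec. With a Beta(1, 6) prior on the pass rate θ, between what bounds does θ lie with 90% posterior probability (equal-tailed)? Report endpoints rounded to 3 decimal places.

[0.086, 0.342]

Posterior: Beta(1+4, 6+14) = Beta(5, 20).
Equal-tailed 90% interval: the 0.05 and 0.95 quantiles of Beta(5, 20).
Posterior mean ≈ 0.200, SD ≈ 0.078; a Normal approximation gives roughly [0.071, 0.329].
Exact: F⁻¹(0.05) = 0.086; F⁻¹(0.95) = 0.342.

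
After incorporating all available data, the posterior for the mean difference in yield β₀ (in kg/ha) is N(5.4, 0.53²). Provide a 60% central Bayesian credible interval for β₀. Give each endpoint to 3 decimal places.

The posterior is symmetric, so the 60% equal-tailed interval is β₀ = 5.4 ± z·0.53 with z = 0.842.
Half-width: 0.842 × 0.53 = 0.446.
5.4 − 0.446 = 4.954; 5.4 + 0.446 = 5.846.

[4.954, 5.846]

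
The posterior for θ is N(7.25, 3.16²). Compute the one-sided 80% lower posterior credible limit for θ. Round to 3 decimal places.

4.590

Need L with P(θ ≥ L) = 0.80: L = 7.25 − z_{0.2}·3.16.
z = 0.842; L = 7.25 − 0.842 × 3.16 = 4.590.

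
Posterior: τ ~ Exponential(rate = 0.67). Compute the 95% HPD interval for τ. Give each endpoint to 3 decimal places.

The exponential density is strictly decreasing on [0, ∞), so the HPD interval is anchored at 0: [0, q] with P(τ ≤ q) = 0.95.
q = −ln(1 − 0.95) / 0.67 = 2.9957 / 0.67 = 4.471.

[0.000, 4.471]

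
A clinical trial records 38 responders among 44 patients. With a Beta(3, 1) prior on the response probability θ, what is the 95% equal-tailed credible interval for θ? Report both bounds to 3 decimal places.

[0.743, 0.938]

Posterior: Beta(3+38, 1+6) = Beta(41, 7).
Equal-tailed 95% interval: the 0.025 and 0.975 quantiles of Beta(41, 7).
Posterior mean ≈ 0.854, SD ≈ 0.050; a Normal approximation gives roughly [0.755, 0.953].
Exact: F⁻¹(0.025) = 0.743; F⁻¹(0.975) = 0.938.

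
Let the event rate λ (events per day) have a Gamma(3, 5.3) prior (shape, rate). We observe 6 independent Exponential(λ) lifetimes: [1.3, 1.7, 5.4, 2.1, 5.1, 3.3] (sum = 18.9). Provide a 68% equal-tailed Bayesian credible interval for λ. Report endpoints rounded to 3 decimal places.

[0.251, 0.493]

Posterior: Gamma(3+6, 5.3+18.9) = Gamma(9, 24.2) (shape, rate).
Equal-tailed 68% interval: Gamma(9, 24.2) quantiles at 0.16 and 0.84.
Posterior mean ≈ 0.372, SD ≈ 0.124; a Normal approximation gives roughly [0.249, 0.495].
Exact: lower = 0.251; upper = 0.493.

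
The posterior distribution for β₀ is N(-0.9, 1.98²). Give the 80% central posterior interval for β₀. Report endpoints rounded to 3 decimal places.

The posterior is symmetric, so the 80% equal-tailed interval is β₀ = -0.9 ± z·1.98 with z = 1.282.
Half-width: 1.282 × 1.98 = 2.537.
-0.9 − 2.537 = -3.437; -0.9 + 2.537 = 1.637.

[-3.437, 1.637]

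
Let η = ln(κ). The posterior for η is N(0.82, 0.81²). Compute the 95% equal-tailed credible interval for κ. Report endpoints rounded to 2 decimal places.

On the log scale the 95% interval is 0.82 ± 1.960 × 0.81 = [-0.7676, 2.4076].
Exponentiate: [e^-0.7676, e^2.4076] = [0.46, 11.11].

[0.46, 11.11]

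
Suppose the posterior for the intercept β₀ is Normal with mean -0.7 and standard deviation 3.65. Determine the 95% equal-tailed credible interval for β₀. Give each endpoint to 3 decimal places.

[-7.854, 6.454]

The posterior is symmetric, so the 95% equal-tailed interval is β₀ = -0.7 ± z·3.65 with z = 1.960.
Half-width: 1.960 × 3.65 = 7.154.
-0.7 − 7.154 = -7.854; -0.7 + 7.154 = 6.454.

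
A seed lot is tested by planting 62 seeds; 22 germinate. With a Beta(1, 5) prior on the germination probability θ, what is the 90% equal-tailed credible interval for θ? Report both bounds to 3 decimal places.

[0.247, 0.435]

Posterior: Beta(1+22, 5+40) = Beta(23, 45).
Equal-tailed 90% interval: the 0.05 and 0.95 quantiles of Beta(23, 45).
Posterior mean ≈ 0.338, SD ≈ 0.057; a Normal approximation gives roughly [0.245, 0.432].
Exact: F⁻¹(0.05) = 0.247; F⁻¹(0.95) = 0.435.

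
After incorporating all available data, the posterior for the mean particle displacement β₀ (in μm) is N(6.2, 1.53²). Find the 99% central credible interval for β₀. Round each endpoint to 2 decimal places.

[2.26, 10.14]

The posterior is symmetric, so the 99% equal-tailed interval is β₀ = 6.2 ± z·1.53 with z = 2.576.
Half-width: 2.576 × 1.53 = 3.94.
6.2 − 3.94 = 2.26; 6.2 + 3.94 = 10.14.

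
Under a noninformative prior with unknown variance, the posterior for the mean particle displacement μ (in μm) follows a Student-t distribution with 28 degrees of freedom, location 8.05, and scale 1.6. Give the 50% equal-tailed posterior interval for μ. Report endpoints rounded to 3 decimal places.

The t_28 distribution is symmetric; the 50% interval is 8.05 ± t·1.6 with t_{0.75,28} = 0.683.
Half-width: 0.683 × 1.6 = 1.093.
8.05 − 1.093 = 6.957; 8.05 + 1.093 = 9.143.

[6.957, 9.143]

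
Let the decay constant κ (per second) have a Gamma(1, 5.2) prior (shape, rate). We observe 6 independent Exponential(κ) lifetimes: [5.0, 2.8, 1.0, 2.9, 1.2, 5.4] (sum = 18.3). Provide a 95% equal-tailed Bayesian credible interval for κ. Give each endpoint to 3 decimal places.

Posterior: Gamma(1+6, 5.2+18.3) = Gamma(7, 23.5) (shape, rate).
Equal-tailed 95% interval: Gamma(7, 23.5) quantiles at 0.025 and 0.975.
Posterior mean ≈ 0.298, SD ≈ 0.113; a Normal approximation gives roughly [0.077, 0.519].
Exact: lower = 0.120; upper = 0.556.

[0.120, 0.556]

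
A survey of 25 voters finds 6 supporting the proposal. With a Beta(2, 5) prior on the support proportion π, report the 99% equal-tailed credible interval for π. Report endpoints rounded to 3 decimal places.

Posterior: Beta(2+6, 5+19) = Beta(8, 24).
Equal-tailed 99% interval: the 0.005 and 0.995 quantiles of Beta(8, 24).
Posterior mean ≈ 0.250, SD ≈ 0.075; a Normal approximation gives roughly [0.056, 0.444].
Exact: F⁻¹(0.005) = 0.090; F⁻¹(0.995) = 0.467.

[0.090, 0.467]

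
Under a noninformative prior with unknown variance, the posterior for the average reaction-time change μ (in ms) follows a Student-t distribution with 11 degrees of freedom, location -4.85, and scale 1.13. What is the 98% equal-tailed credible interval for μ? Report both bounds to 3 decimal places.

The t_11 distribution is symmetric; the 98% interval is -4.85 ± t·1.13 with t_{0.99,11} = 2.718.
Half-width: 2.718 × 1.13 = 3.071.
-4.85 − 3.071 = -7.921; -4.85 + 3.071 = -1.779.

[-7.921, -1.779]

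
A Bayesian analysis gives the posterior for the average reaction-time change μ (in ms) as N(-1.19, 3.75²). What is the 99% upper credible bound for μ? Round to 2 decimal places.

7.53

Need U with P(μ ≤ U) = 0.99: U = -1.19 + z_{0.01}·3.75.
z = 2.326; U = -1.19 + 2.326 × 3.75 = 7.53.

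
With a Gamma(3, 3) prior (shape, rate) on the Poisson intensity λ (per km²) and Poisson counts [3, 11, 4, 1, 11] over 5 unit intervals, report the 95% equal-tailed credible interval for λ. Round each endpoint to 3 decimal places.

Posterior: Gamma(3+30, 3+5) = Gamma(33, 8) (shape, rate).
Equal-tailed 95% interval: Gamma(33, 8) quantiles at 0.025 and 0.975.
Posterior mean ≈ 4.125, SD ≈ 0.718; a Normal approximation gives roughly [2.718, 5.532].
Exact: lower = 2.839; upper = 5.647.

[2.839, 5.647]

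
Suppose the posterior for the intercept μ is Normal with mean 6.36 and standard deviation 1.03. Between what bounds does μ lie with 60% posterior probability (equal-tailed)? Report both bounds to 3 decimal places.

[5.493, 7.227]

The posterior is symmetric, so the 60% equal-tailed interval is μ = 6.36 ± z·1.03 with z = 0.842.
Half-width: 0.842 × 1.03 = 0.867.
6.36 − 0.867 = 5.493; 6.36 + 0.867 = 7.227.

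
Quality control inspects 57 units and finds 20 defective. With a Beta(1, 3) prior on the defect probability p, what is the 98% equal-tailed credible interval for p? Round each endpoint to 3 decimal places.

Posterior: Beta(1+20, 3+37) = Beta(21, 40).
Equal-tailed 98% interval: the 0.01 and 0.99 quantiles of Beta(21, 40).
Posterior mean ≈ 0.344, SD ≈ 0.060; a Normal approximation gives roughly [0.204, 0.485].
Exact: F⁻¹(0.01) = 0.213; F⁻¹(0.99) = 0.491.

[0.213, 0.491]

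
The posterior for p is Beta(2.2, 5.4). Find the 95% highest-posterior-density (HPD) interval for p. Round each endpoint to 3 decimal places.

[0.025, 0.586]

The posterior is unimodal and skewed, so the HPD interval has equal density at both endpoints and is the shortest 95% interval.
Solving f(0.025) = f(0.586) with F(0.586) − F(0.025) = 0.95 gives [0.025, 0.586].
For comparison, the equal-tailed interval is [0.050, 0.632]; the HPD is narrower and shifted toward the mode.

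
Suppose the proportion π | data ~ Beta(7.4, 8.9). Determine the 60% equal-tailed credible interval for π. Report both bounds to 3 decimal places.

Posterior: Beta(7.4, 8.9).
Equal-tailed 60% interval: the 0.2 and 0.8 quantiles of Beta(7.4, 8.9).
Posterior mean ≈ 0.454, SD ≈ 0.120; a Normal approximation gives roughly [0.353, 0.555].
Exact: F⁻¹(0.2) = 0.349; F⁻¹(0.8) = 0.558.

[0.349, 0.558]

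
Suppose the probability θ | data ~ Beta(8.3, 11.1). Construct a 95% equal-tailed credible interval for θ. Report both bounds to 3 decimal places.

Posterior: Beta(8.3, 11.1).
Equal-tailed 95% interval: the 0.025 and 0.975 quantiles of Beta(8.3, 11.1).
Posterior mean ≈ 0.428, SD ≈ 0.110; a Normal approximation gives roughly [0.213, 0.643].
Exact: F⁻¹(0.025) = 0.223; F⁻¹(0.975) = 0.647.

[0.223, 0.647]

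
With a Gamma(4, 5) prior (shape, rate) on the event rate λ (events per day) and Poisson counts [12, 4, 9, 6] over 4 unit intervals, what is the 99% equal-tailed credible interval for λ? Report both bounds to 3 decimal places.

Posterior: Gamma(4+31, 5+4) = Gamma(35, 9) (shape, rate).
Equal-tailed 99% interval: Gamma(35, 9) quantiles at 0.005 and 0.995.
Posterior mean ≈ 3.889, SD ≈ 0.657; a Normal approximation gives roughly [2.196, 5.582].
Exact: lower = 2.404; upper = 5.790.

[2.404, 5.790]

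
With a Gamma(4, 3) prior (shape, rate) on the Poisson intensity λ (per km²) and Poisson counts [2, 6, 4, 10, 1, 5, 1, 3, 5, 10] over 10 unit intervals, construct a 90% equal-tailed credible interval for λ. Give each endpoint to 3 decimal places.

[3.065, 4.868]

Posterior: Gamma(4+47, 3+10) = Gamma(51, 13) (shape, rate).
Equal-tailed 90% interval: Gamma(51, 13) quantiles at 0.05 and 0.95.
Posterior mean ≈ 3.923, SD ≈ 0.549; a Normal approximation gives roughly [3.019, 4.827].
Exact: lower = 3.065; upper = 4.868.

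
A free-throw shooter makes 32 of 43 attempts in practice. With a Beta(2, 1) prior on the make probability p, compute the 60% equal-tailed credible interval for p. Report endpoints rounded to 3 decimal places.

[0.686, 0.794]

Posterior: Beta(2+32, 1+11) = Beta(34, 12).
Equal-tailed 60% interval: the 0.2 and 0.8 quantiles of Beta(34, 12).
Posterior mean ≈ 0.739, SD ≈ 0.064; a Normal approximation gives roughly [0.685, 0.793].
Exact: F⁻¹(0.2) = 0.686; F⁻¹(0.8) = 0.794.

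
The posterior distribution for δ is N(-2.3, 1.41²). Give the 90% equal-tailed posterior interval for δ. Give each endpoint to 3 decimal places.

The posterior is symmetric, so the 90% equal-tailed interval is δ = -2.3 ± z·1.41 with z = 1.645.
Half-width: 1.645 × 1.41 = 2.319.
-2.3 − 2.319 = -4.619; -2.3 + 2.319 = 0.019.

[-4.619, 0.019]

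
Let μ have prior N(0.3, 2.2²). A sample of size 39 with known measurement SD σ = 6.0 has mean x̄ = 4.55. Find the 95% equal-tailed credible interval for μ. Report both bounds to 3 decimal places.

Posterior precision = 1/2.2² + 39/6.0² = 0.2066 + 1.0833 = 1.2899, so posterior SD = 0.8805.
Posterior mean = (0.3/2.2² + 39·4.55/6.0²) / 1.2899 = 3.8693.
Interval: 3.8693 ± 1.960 × 0.8805 → [2.144, 5.595].

[2.144, 5.595]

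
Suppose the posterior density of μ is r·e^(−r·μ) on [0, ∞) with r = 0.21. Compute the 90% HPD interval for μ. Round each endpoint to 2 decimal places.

[0.00, 10.96]

The exponential density is strictly decreasing on [0, ∞), so the HPD interval is anchored at 0: [0, q] with P(μ ≤ q) = 0.90.
q = −ln(1 − 0.90) / 0.21 = 2.3026 / 0.21 = 10.96.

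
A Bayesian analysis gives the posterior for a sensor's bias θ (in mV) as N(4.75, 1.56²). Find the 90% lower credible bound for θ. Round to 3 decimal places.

2.751

Need L with P(θ ≥ L) = 0.90: L = 4.75 − z_{0.1}·1.56.
z = 1.282; L = 4.75 − 1.282 × 1.56 = 2.751.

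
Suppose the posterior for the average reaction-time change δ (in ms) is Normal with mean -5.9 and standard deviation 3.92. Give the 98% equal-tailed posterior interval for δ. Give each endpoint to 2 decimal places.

The posterior is symmetric, so the 98% equal-tailed interval is δ = -5.9 ± z·3.92 with z = 2.326.
Half-width: 2.326 × 3.92 = 9.12.
-5.9 − 9.12 = -15.02; -5.9 + 9.12 = 3.22.

[-15.02, 3.22]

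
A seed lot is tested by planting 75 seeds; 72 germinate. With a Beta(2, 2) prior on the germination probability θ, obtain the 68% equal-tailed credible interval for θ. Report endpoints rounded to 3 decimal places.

Posterior: Beta(2+72, 2+3) = Beta(74, 5).
Equal-tailed 68% interval: the 0.16 and 0.84 quantiles of Beta(74, 5).
Posterior mean ≈ 0.937, SD ≈ 0.027; a Normal approximation gives roughly [0.910, 0.964].
Exact: F⁻¹(0.16) = 0.910; F⁻¹(0.84) = 0.963.

[0.910, 0.963]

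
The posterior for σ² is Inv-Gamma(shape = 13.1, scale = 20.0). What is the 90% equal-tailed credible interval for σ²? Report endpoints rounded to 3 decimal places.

Inverse-Gamma(13.1, 20.0) quantiles: F⁻¹(0.05) and F⁻¹(0.95).
Equivalently, 1/σ² ~ Gamma(13.1, rate = 20.0); invert its 0.95 and 0.05 quantiles.
Posterior mean ≈ 1.653, SD ≈ 0.496; a Normal approximation gives roughly [0.837, 2.469].
Exact: lower = 1.022; upper = 2.575.

[1.022, 2.575]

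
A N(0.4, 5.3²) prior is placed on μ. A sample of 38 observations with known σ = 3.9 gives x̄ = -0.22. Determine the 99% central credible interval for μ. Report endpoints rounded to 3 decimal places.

[-1.829, 1.407]

Posterior precision = 1/5.3² + 38/3.9² = 0.0356 + 2.4984 = 2.5340, so posterior SD = 0.6282.
Posterior mean = (0.4/5.3² + 38·-0.22/3.9²) / 2.5340 = -0.2113.
Interval: -0.2113 ± 2.576 × 0.6282 → [-1.829, 1.407].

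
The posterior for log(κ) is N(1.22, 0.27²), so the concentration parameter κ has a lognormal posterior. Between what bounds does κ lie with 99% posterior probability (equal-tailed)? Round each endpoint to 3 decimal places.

[1.690, 6.790]

On the log scale the 99% interval is 1.22 ± 2.576 × 0.27 = [0.5245, 1.9155].
Exponentiate: [e^0.5245, e^1.9155] = [1.690, 6.790].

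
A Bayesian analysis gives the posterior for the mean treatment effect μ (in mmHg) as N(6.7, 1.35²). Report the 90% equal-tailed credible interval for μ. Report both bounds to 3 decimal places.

[4.479, 8.921]

The posterior is symmetric, so the 90% equal-tailed interval is μ = 6.7 ± z·1.35 with z = 1.645.
Half-width: 1.645 × 1.35 = 2.221.
6.7 − 2.221 = 4.479; 6.7 + 2.221 = 8.921.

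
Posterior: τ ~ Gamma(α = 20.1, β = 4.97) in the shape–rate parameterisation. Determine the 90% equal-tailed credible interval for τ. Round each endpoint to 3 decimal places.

[2.683, 5.633]

Posterior: Gamma(shape 20.1, rate 4.97).
Equal-tailed 90% interval: Gamma(20.1, 4.97) quantiles at 0.05 and 0.95.
Posterior mean ≈ 4.044, SD ≈ 0.902; a Normal approximation gives roughly [2.560, 5.528].
Exact: lower = 2.683; upper = 5.633.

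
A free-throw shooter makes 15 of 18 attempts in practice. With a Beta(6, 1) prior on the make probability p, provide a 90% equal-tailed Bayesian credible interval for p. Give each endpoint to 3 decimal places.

[0.708, 0.941]

Posterior: Beta(6+15, 1+3) = Beta(21, 4).
Equal-tailed 90% interval: the 0.05 and 0.95 quantiles of Beta(21, 4).
Posterior mean ≈ 0.840, SD ≈ 0.072; a Normal approximation gives roughly [0.722, 0.958].
Exact: F⁻¹(0.05) = 0.708; F⁻¹(0.95) = 0.941.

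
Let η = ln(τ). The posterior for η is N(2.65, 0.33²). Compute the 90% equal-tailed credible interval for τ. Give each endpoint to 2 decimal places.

[8.23, 24.36]

On the log scale the 90% interval is 2.65 ± 1.645 × 0.33 = [2.1072, 3.1928].
Exponentiate: [e^2.1072, e^3.1928] = [8.23, 24.36].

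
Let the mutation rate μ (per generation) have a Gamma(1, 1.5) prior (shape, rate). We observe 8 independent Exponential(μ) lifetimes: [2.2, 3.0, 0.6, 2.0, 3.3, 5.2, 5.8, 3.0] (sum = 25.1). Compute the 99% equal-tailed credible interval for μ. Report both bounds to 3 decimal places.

[0.118, 0.698]

Posterior: Gamma(1+8, 1.5+25.1) = Gamma(9, 26.6) (shape, rate).
Equal-tailed 99% interval: Gamma(9, 26.6) quantiles at 0.005 and 0.995.
Posterior mean ≈ 0.338, SD ≈ 0.113; a Normal approximation gives roughly [0.048, 0.629].
Exact: lower = 0.118; upper = 0.698.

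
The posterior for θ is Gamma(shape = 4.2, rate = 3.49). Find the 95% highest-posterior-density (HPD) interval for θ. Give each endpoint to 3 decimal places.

[0.231, 2.364]

The posterior is unimodal and skewed, so the HPD interval has equal density at both endpoints and is the shortest 95% interval.
Solving f(0.231) = f(2.364) with F(2.364) − F(0.231) = 0.95 gives [0.231, 2.364].
For comparison, the equal-tailed interval is [0.342, 2.598]; the HPD is narrower and shifted toward the mode.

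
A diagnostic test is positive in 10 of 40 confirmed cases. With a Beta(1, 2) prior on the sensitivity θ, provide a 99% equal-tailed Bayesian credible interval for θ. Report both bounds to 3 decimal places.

Posterior: Beta(1+10, 2+30) = Beta(11, 32).
Equal-tailed 99% interval: the 0.005 and 0.995 quantiles of Beta(11, 32).
Posterior mean ≈ 0.256, SD ≈ 0.066; a Normal approximation gives roughly [0.086, 0.425].
Exact: F⁻¹(0.005) = 0.111; F⁻¹(0.995) = 0.443.

[0.111, 0.443]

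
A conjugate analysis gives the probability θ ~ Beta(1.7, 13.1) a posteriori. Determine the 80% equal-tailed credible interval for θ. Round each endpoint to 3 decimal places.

Posterior: Beta(1.7, 13.1).
Equal-tailed 80% interval: the 0.1 and 0.9 quantiles of Beta(1.7, 13.1).
Posterior mean ≈ 0.115, SD ≈ 0.080; a Normal approximation gives roughly [0.012, 0.218].
Exact: F⁻¹(0.1) = 0.028; F⁻¹(0.9) = 0.226.

[0.028, 0.226]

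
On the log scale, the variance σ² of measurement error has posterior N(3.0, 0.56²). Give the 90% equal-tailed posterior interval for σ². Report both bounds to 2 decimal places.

[8.00, 50.46]

On the log scale the 90% interval is 3.0 ± 1.645 × 0.56 = [2.0789, 3.9211].
Exponentiate: [e^2.0789, e^3.9211] = [8.00, 50.46].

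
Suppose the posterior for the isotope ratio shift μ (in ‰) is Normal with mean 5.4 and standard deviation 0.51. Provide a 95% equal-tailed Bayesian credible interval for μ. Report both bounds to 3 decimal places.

[4.400, 6.400]

The posterior is symmetric, so the 95% equal-tailed interval is μ = 5.4 ± z·0.51 with z = 1.960.
Half-width: 1.960 × 0.51 = 1.000.
5.4 − 1.000 = 4.400; 5.4 + 1.000 = 6.400.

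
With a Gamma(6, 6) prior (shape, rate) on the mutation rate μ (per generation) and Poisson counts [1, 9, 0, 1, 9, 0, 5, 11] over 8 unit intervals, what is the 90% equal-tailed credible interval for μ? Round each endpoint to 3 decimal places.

Posterior: Gamma(6+36, 6+8) = Gamma(42, 14) (shape, rate).
Equal-tailed 90% interval: Gamma(42, 14) quantiles at 0.05 and 0.95.
Posterior mean ≈ 3.000, SD ≈ 0.463; a Normal approximation gives roughly [2.239, 3.761].
Exact: lower = 2.281; upper = 3.800.

[2.281, 3.800]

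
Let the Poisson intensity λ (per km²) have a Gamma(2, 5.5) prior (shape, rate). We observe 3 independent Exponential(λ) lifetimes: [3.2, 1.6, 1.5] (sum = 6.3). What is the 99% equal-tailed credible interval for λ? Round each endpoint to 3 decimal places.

[0.091, 1.067]

Posterior: Gamma(2+3, 5.5+6.3) = Gamma(5, 11.8) (shape, rate).
Equal-tailed 99% interval: Gamma(5, 11.8) quantiles at 0.005 and 0.995.
Posterior mean ≈ 0.424, SD ≈ 0.189; a Normal approximation gives roughly [-0.064, 0.912].
Exact: lower = 0.091; upper = 1.067.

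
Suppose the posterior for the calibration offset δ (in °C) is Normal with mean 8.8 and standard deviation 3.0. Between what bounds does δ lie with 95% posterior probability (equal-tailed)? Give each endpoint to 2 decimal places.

[2.92, 14.68]

The posterior is symmetric, so the 95% equal-tailed interval is δ = 8.8 ± z·3.0 with z = 1.960.
Half-width: 1.960 × 3.0 = 5.88.
8.8 − 5.88 = 2.92; 8.8 + 5.88 = 14.68.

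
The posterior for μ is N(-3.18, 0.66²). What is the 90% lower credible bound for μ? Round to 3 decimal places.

Need L with P(μ ≥ L) = 0.90: L = -3.18 − z_{0.1}·0.66.
z = 1.282; L = -3.18 − 1.282 × 0.66 = -4.026.

-4.026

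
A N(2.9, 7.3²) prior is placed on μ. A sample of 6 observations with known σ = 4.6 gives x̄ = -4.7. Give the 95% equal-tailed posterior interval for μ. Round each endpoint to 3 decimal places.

Posterior precision = 1/7.3² + 6/4.6² = 0.0188 + 0.2836 = 0.3023, so posterior SD = 1.8187.
Posterior mean = (2.9/7.3² + 6·-4.7/4.6²) / 0.3023 = -4.2283.
Interval: -4.2283 ± 1.960 × 1.8187 → [-7.793, -0.664].

[-7.793, -0.664]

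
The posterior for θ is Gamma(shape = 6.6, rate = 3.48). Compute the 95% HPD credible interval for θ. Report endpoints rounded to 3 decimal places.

The posterior is unimodal and skewed, so the HPD interval has equal density at both endpoints and is the shortest 95% interval.
Solving f(0.606) = f(3.364) with F(3.364) − F(0.606) = 0.95 gives [0.606, 3.364].
For comparison, the equal-tailed interval is [0.737, 3.594]; the HPD is narrower and shifted toward the mode.

[0.606, 3.364]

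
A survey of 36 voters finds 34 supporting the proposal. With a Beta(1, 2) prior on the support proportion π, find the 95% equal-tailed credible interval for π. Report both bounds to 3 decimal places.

Posterior: Beta(1+34, 2+2) = Beta(35, 4).
Equal-tailed 95% interval: the 0.025 and 0.975 quantiles of Beta(35, 4).
Posterior mean ≈ 0.897, SD ≈ 0.048; a Normal approximation gives roughly [0.803, 0.991].
Exact: F⁻¹(0.025) = 0.786; F⁻¹(0.975) = 0.971.

[0.786, 0.971]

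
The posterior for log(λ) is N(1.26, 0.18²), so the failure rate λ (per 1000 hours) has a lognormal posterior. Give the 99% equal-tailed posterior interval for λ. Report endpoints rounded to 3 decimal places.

On the log scale the 99% interval is 1.26 ± 2.576 × 0.18 = [0.7964, 1.7236].
Exponentiate: [e^0.7964, e^1.7236] = [2.217, 5.605].

[2.217, 5.605]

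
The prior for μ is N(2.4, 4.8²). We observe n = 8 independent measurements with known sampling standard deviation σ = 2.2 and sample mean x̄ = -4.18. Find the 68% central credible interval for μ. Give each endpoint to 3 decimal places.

[-4.775, -3.248]

Posterior precision = 1/4.8² + 8/2.2² = 0.0434 + 1.6529 = 1.6963, so posterior SD = 0.7678.
Posterior mean = (2.4/4.8² + 8·-4.18/2.2²) / 1.6963 = -4.0116.
Interval: -4.0116 ± 0.994 × 0.7678 → [-4.775, -3.248].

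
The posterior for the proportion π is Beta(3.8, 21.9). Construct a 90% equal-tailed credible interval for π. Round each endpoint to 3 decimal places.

[0.052, 0.275]

Posterior: Beta(3.8, 21.9).
Equal-tailed 90% interval: the 0.05 and 0.95 quantiles of Beta(3.8, 21.9).
Posterior mean ≈ 0.148, SD ≈ 0.069; a Normal approximation gives roughly [0.035, 0.261].
Exact: F⁻¹(0.05) = 0.052; F⁻¹(0.95) = 0.275.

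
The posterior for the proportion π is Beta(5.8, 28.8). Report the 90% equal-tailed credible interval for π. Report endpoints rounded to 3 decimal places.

[0.077, 0.281]

Posterior: Beta(5.8, 28.8).
Equal-tailed 90% interval: the 0.05 and 0.95 quantiles of Beta(5.8, 28.8).
Posterior mean ≈ 0.168, SD ≈ 0.063; a Normal approximation gives roughly [0.065, 0.271].
Exact: F⁻¹(0.05) = 0.077; F⁻¹(0.95) = 0.281.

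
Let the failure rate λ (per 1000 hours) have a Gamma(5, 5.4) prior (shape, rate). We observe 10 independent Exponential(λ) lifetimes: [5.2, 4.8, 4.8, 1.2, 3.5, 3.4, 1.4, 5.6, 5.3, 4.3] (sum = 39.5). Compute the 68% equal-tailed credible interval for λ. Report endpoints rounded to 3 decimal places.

[0.249, 0.419]

Posterior: Gamma(5+10, 5.4+39.5) = Gamma(15, 44.9) (shape, rate).
Equal-tailed 68% interval: Gamma(15, 44.9) quantiles at 0.16 and 0.84.
Posterior mean ≈ 0.334, SD ≈ 0.086; a Normal approximation gives roughly [0.248, 0.420].
Exact: lower = 0.249; upper = 0.419.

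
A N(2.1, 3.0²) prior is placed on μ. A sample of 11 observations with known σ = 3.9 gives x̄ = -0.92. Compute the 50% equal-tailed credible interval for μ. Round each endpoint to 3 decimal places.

[-1.256, 0.221]

Posterior precision = 1/3.0² + 11/3.9² = 0.1111 + 0.7232 = 0.8343, so posterior SD = 1.0948.
Posterior mean = (2.1/3.0² + 11·-0.92/3.9²) / 0.8343 = -0.5178.
Interval: -0.5178 ± 0.674 × 1.0948 → [-1.256, 0.221].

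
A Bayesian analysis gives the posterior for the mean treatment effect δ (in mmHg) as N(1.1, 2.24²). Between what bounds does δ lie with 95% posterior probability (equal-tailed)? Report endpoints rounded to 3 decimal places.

[-3.290, 5.490]

The posterior is symmetric, so the 95% equal-tailed interval is δ = 1.1 ± z·2.24 with z = 1.960.
Half-width: 1.960 × 2.24 = 4.390.
1.1 − 4.390 = -3.290; 1.1 + 4.390 = 5.490.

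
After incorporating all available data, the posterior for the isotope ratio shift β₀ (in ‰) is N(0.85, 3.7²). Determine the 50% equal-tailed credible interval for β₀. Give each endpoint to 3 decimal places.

The posterior is symmetric, so the 50% equal-tailed interval is β₀ = 0.85 ± z·3.7 with z = 0.674.
Half-width: 0.674 × 3.7 = 2.496.
0.85 − 2.496 = -1.646; 0.85 + 2.496 = 3.346.

[-1.646, 3.346]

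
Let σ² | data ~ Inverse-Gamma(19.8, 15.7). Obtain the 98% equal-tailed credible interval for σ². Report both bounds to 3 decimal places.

Inverse-Gamma(19.8, 15.7) quantiles: F⁻¹(0.01) and F⁻¹(0.99).
Equivalently, 1/σ² ~ Gamma(19.8, rate = 15.7); invert its 0.99 and 0.01 quantiles.
Posterior mean ≈ 0.835, SD ≈ 0.198; a Normal approximation gives roughly [0.375, 1.296].
Exact: lower = 0.497; upper = 1.436.

[0.497, 1.436]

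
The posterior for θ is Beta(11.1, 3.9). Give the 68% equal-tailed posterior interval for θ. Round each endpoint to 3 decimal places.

Posterior: Beta(11.1, 3.9).
Equal-tailed 68% interval: the 0.16 and 0.84 quantiles of Beta(11.1, 3.9).
Posterior mean ≈ 0.740, SD ≈ 0.110; a Normal approximation gives roughly [0.631, 0.849].
Exact: F⁻¹(0.16) = 0.629; F⁻¹(0.84) = 0.851.

[0.629, 0.851]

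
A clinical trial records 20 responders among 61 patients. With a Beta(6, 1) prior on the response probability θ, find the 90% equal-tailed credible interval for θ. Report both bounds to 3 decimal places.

Posterior: Beta(6+20, 1+41) = Beta(26, 42).
Equal-tailed 90% interval: the 0.05 and 0.95 quantiles of Beta(26, 42).
Posterior mean ≈ 0.382, SD ≈ 0.059; a Normal approximation gives roughly [0.286, 0.479].
Exact: F⁻¹(0.05) = 0.288; F⁻¹(0.95) = 0.481.

[0.288, 0.481]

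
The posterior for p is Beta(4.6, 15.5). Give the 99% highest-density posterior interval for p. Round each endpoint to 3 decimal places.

The posterior is unimodal and skewed, so the HPD interval has equal density at both endpoints and is the shortest 99% interval.
Solving f(0.040) = f(0.482) with F(0.482) − F(0.040) = 0.99 gives [0.040, 0.482].
For comparison, the equal-tailed interval is [0.051, 0.502]; the HPD is narrower and shifted toward the mode.

[0.040, 0.482]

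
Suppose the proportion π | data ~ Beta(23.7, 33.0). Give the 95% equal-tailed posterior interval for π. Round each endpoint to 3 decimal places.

Posterior: Beta(23.7, 33.0).
Equal-tailed 95% interval: the 0.025 and 0.975 quantiles of Beta(23.7, 33.0).
Posterior mean ≈ 0.418, SD ≈ 0.065; a Normal approximation gives roughly [0.291, 0.545].
Exact: F⁻¹(0.025) = 0.294; F⁻¹(0.975) = 0.547.

[0.294, 0.547]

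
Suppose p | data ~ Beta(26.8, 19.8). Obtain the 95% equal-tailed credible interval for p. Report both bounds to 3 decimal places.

[0.432, 0.712]

Posterior: Beta(26.8, 19.8).
Equal-tailed 95% interval: the 0.025 and 0.975 quantiles of Beta(26.8, 19.8).
Posterior mean ≈ 0.575, SD ≈ 0.072; a Normal approximation gives roughly [0.435, 0.716].
Exact: F⁻¹(0.025) = 0.432; F⁻¹(0.975) = 0.712.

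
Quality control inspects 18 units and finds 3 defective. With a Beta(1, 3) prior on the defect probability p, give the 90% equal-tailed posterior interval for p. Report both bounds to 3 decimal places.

Posterior: Beta(1+3, 3+15) = Beta(4, 18).
Equal-tailed 90% interval: the 0.05 and 0.95 quantiles of Beta(4, 18).
Posterior mean ≈ 0.182, SD ≈ 0.080; a Normal approximation gives roughly [0.050, 0.314].
Exact: F⁻¹(0.05) = 0.068; F⁻¹(0.95) = 0.329.

[0.068, 0.329]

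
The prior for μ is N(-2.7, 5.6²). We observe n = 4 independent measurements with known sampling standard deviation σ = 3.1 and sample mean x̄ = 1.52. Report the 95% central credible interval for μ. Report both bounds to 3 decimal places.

[-1.708, 4.148]

Posterior precision = 1/5.6² + 4/3.1² = 0.0319 + 0.4162 = 0.4481, so posterior SD = 1.4938.
Posterior mean = (-2.7/5.6² + 4·1.52/3.1²) / 0.4481 = 1.2197.
Interval: 1.2197 ± 1.960 × 1.4938 → [-1.708, 4.148].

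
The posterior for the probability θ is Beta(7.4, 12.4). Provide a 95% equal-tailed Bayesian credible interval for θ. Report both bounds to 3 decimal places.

Posterior: Beta(7.4, 12.4).
Equal-tailed 95% interval: the 0.025 and 0.975 quantiles of Beta(7.4, 12.4).
Posterior mean ≈ 0.374, SD ≈ 0.106; a Normal approximation gives roughly [0.166, 0.582].
Exact: F⁻¹(0.025) = 0.181; F⁻¹(0.975) = 0.591.

[0.181, 0.591]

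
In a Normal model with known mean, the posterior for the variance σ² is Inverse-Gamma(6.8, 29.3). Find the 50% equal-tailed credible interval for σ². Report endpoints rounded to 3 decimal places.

[3.516, 5.969]

Inverse-Gamma(6.8, 29.3) quantiles: F⁻¹(0.25) and F⁻¹(0.75).
Equivalently, 1/σ² ~ Gamma(6.8, rate = 29.3); invert its 0.75 and 0.25 quantiles.
Posterior mean ≈ 5.052, SD ≈ 2.306; a Normal approximation gives roughly [3.496, 6.607].
Exact: lower = 3.516; upper = 5.969.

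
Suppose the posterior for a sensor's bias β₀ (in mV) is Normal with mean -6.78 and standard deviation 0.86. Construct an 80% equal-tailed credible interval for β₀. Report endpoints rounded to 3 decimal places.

[-7.882, -5.678]

The posterior is symmetric, so the 80% equal-tailed interval is β₀ = -6.78 ± z·0.86 with z = 1.282.
Half-width: 1.282 × 0.86 = 1.102.
-6.78 − 1.102 = -7.882; -6.78 + 1.102 = -5.678.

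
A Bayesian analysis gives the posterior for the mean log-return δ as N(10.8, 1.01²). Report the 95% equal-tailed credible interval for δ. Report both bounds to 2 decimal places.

[8.82, 12.78]

The posterior is symmetric, so the 95% equal-tailed interval is δ = 10.8 ± z·1.01 with z = 1.960.
Half-width: 1.960 × 1.01 = 1.98.
10.8 − 1.98 = 8.82; 10.8 + 1.98 = 12.78.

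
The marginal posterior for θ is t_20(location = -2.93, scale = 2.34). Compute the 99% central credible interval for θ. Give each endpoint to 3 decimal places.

The t_20 distribution is symmetric; the 99% interval is -2.93 ± t·2.34 with t_{0.995,20} = 2.845.
Half-width: 2.845 × 2.34 = 6.658.
-2.93 − 6.658 = -9.588; -2.93 + 6.658 = 3.728.

[-9.588, 3.728]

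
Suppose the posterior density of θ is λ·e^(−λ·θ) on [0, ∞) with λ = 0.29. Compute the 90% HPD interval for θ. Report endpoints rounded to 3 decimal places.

[0.000, 7.940]

The exponential density is strictly decreasing on [0, ∞), so the HPD interval is anchored at 0: [0, q] with P(θ ≤ q) = 0.90.
q = −ln(1 − 0.90) / 0.29 = 2.3026 / 0.29 = 7.940.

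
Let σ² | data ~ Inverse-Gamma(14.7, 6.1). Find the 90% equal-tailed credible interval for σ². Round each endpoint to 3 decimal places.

Inverse-Gamma(14.7, 6.1) quantiles: F⁻¹(0.05) and F⁻¹(0.95).
Equivalently, 1/σ² ~ Gamma(14.7, rate = 6.1); invert its 0.95 and 0.05 quantiles.
Posterior mean ≈ 0.445, SD ≈ 0.125; a Normal approximation gives roughly [0.240, 0.651].
Exact: lower = 0.283; upper = 0.677.

[0.283, 0.677]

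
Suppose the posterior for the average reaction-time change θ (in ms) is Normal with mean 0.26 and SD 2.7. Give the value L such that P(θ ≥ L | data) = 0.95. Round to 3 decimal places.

Need L with P(θ ≥ L) = 0.95: L = 0.26 − z_{0.05}·2.7.
z = 1.645; L = 0.26 − 1.645 × 2.7 = -4.181.

-4.181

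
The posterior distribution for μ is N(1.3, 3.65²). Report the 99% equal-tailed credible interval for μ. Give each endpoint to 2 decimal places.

The posterior is symmetric, so the 99% equal-tailed interval is μ = 1.3 ± z·3.65 with z = 2.576.
Half-width: 2.576 × 3.65 = 9.40.
1.3 − 9.40 = -8.10; 1.3 + 9.40 = 10.70.

[-8.10, 10.70]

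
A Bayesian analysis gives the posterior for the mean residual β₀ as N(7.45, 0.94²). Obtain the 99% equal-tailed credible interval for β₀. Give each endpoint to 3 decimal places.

[5.029, 9.871]

The posterior is symmetric, so the 99% equal-tailed interval is β₀ = 7.45 ± z·0.94 with z = 2.576.
Half-width: 2.576 × 0.94 = 2.421.
7.45 − 2.421 = 5.029; 7.45 + 2.421 = 9.871.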